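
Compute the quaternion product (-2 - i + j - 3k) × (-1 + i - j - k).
1 - 5i - 3j + 5k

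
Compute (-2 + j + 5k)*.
-2 - j - 5k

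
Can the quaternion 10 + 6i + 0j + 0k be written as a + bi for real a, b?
Yes. The quaternion 10 + 6i has j- and k-coefficients y = z = 0, so it lies in the complex subalgebra spanned by 1 and i.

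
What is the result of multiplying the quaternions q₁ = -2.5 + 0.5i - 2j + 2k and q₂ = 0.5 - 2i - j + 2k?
-6.25 + 3.25i - 3.5j - 8.5k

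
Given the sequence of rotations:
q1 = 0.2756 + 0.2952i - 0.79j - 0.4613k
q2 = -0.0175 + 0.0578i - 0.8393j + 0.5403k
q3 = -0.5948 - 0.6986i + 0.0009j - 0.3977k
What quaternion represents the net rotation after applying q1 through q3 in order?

q2 · q1 = -0.4357 + 0.8248i - 0.0313j + 0.3591k
q3 · q2 · q1 = 0.9782 - 0.1983i - 0.0589j - 0.0192k
0.9782 - 0.1983i - 0.0589j - 0.0192k


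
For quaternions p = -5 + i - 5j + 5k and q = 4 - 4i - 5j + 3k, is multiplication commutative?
No: pq = -56 + 34i - 18j - 20k ≠ -56 + 14i + 28j + 30k = qp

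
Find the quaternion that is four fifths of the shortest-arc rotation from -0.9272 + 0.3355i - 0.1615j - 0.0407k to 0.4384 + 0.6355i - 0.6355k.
-0.661 - 0.4866i - 0.0454j + 0.5694k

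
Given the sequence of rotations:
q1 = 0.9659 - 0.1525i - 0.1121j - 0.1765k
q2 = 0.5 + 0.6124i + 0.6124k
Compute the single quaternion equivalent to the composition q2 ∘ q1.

q2 · q1 = 0.6844 + 0.5839i - 0.0414j + 0.4346k
0.6844 + 0.5839i - 0.0414j + 0.4346k


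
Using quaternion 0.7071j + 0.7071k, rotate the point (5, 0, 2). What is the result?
(-5, 2, 0)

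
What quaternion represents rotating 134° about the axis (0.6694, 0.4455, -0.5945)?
0.3907 + 0.6162i + 0.4101j - 0.5472k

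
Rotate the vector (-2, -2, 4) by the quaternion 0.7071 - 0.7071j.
(-4, -2, -2)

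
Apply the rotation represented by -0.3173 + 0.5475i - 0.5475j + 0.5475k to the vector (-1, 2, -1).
(-1.252, 0.801, -1.947)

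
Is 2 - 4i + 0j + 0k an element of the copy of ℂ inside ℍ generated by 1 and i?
Yes. The quaternion 2 - 4i has j- and k-coefficients y = z = 0, so it lies in the complex subalgebra spanned by 1 and i.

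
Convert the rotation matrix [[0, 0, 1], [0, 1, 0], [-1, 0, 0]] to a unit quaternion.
0.7071 + 0.7071j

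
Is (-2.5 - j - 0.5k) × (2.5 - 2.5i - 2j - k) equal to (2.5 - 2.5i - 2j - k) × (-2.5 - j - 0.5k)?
No: pq = -8.75 + 6.25i + 3.75j - 1.25k ≠ -8.75 + 6.25i + 1.25j + 3.75k = qp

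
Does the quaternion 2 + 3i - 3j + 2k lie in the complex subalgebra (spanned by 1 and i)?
No. The quaternion 2 + 3i - 3j + 2k has j-coefficient y = -3 and k-coefficient z = 2, not both zero, so it does not lie in the complex subalgebra spanned by 1 and i.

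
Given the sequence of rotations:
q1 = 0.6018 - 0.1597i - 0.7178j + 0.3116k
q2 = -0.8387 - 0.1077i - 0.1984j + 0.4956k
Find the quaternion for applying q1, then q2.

q2 · q1 = -0.8188 + 0.363i + 0.437j + 0.0825k
-0.8188 + 0.363i + 0.437j + 0.0825k


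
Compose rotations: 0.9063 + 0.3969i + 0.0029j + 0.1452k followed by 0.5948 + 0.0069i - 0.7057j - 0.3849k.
0.5943 + 0.141i - 0.7916j + 0.0176k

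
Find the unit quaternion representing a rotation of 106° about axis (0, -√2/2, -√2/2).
0.6018 - 0.5647j - 0.5647k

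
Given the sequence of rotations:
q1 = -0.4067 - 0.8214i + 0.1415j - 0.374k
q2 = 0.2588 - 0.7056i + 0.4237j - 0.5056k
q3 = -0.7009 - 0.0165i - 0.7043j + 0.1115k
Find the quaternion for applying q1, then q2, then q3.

q2 · q1 = -0.9339 - 0.0125i + 0.0157j + 0.357k
q3 · q2 · q1 = 0.6256 - 0.229i + 0.6512j - 0.3634k
0.6256 - 0.229i + 0.6512j - 0.3634k


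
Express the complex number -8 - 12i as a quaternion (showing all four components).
-8 - 12i + 0j + 0k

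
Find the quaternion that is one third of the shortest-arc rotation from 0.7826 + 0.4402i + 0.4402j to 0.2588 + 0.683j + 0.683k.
0.6825 + 0.3265i + 0.5959j + 0.2694k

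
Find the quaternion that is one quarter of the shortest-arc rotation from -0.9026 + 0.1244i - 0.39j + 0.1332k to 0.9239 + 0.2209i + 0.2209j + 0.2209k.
-0.9325 + 0.0375i - 0.3563j + 0.0443k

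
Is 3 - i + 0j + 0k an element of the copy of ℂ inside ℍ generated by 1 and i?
Yes. The quaternion 3 - i has j- and k-coefficients y = z = 0, so it lies in the complex subalgebra spanned by 1 and i.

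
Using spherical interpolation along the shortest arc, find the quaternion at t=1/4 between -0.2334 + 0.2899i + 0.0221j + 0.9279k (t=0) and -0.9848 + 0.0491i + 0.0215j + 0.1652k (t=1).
-0.502 + 0.2571i + 0.0251j + 0.8254k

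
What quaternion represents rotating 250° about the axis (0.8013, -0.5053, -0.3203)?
-0.5736 + 0.6564i - 0.4139j - 0.2624k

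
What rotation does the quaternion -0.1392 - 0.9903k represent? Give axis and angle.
axis = (0, 0, -1), θ = 196°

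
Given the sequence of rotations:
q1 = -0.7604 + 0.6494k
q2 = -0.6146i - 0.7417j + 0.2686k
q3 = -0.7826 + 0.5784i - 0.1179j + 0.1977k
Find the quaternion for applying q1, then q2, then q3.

q2 · q1 = -0.1744 - 0.0143i + 0.9631j - 0.2042k
q3 · q2 · q1 = 0.2987 - 0.256i - 0.6179j + 0.6807k
0.2987 - 0.256i - 0.6179j + 0.6807k


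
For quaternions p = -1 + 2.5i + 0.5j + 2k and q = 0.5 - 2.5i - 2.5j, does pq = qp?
No: pq = 7 + 8.75i - 2.25j - 4k ≠ 7 - 1.25i + 7.75j + 6k = qp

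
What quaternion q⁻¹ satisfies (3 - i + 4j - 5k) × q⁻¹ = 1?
0.0588 + 0.0196i - 0.0784j + 0.098k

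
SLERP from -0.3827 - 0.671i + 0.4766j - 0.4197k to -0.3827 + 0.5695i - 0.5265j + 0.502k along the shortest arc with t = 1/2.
-0.6733i + 0.5444j - 0.5003k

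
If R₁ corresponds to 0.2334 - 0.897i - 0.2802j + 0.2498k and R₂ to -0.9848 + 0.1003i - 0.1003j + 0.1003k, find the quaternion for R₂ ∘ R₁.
-0.193 + 0.9098i + 0.1375j - 0.3407k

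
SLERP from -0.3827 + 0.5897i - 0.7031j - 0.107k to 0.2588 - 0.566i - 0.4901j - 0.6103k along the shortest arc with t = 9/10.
-0.3138 + 0.6482i + 0.3741j + 0.5843k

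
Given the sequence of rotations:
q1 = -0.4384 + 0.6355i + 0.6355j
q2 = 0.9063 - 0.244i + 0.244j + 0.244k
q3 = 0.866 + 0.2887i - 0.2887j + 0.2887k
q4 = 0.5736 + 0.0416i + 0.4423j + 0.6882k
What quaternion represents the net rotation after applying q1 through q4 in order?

q2 · q1 = -0.3973 + 0.5279i + 0.624j - 0.4171k
q3 · q2 · q1 = -0.1959 + 0.2827i + 0.9279j - 0.1434k
q4 · q3 · q2 · q1 = -0.4359 - 0.548i + 0.6461j - 0.3035k
-0.4359 - 0.548i + 0.6461j - 0.3035k


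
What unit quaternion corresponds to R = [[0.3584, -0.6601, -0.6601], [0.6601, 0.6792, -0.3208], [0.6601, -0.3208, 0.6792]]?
0.8241 - 0.4005j + 0.4005k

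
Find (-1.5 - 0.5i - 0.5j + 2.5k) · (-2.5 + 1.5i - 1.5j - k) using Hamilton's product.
6.25 + 3.25i + 6.75j - 3.25k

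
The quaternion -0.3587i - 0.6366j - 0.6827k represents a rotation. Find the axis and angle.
axis = (-0.3587, -0.6366, -0.6827), θ = π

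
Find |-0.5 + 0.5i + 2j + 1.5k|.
2.598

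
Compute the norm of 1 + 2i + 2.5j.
3.354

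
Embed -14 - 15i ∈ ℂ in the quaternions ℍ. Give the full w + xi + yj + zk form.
-14 - 15i + 0j + 0k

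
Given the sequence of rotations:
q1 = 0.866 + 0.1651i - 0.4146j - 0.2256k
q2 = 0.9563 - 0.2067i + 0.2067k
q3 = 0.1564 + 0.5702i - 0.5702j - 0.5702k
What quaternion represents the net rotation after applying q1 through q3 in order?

q2 · q1 = 0.9089 + 0.0646i - 0.409j + 0.049k
q3 · q2 · q1 = -0.1 + 0.2672i - 0.647j - 0.707k
-0.1 + 0.2672i - 0.647j - 0.707k


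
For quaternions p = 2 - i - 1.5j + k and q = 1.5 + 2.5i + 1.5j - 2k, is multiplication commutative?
No: pq = 9.75 + 5i + 1.25j - 0.25k ≠ 9.75 + 2i + 0.25j - 4.75k = qp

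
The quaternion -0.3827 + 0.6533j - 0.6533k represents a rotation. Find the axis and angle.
axis = (0, √2/2, -√2/2), θ = 5π/4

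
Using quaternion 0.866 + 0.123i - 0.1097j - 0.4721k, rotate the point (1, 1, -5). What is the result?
(2.852, 0.227, -4.338)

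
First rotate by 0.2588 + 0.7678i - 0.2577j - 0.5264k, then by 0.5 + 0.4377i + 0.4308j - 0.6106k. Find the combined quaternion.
-0.4171 + 0.1131i - 0.2558j - 0.8648k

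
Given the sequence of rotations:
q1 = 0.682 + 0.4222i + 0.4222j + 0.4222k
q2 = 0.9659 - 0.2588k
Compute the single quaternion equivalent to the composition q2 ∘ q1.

q2 · q1 = 0.768 + 0.5171i + 0.2985j + 0.2313k
0.768 + 0.5171i + 0.2985j + 0.2313k


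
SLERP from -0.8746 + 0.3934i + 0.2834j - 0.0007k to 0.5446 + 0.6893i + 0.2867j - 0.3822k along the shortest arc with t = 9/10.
-0.6562 - 0.6126i - 0.2374j + 0.3712k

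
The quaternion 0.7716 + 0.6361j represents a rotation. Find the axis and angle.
axis = (0, 1, 0), θ = 79°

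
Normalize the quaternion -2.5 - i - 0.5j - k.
-0.8575 - 0.343i - 0.1715j - 0.343k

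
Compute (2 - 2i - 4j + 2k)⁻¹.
0.0714 + 0.0714i + 0.1429j - 0.0714k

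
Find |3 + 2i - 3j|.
√22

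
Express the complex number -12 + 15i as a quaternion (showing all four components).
-12 + 15i + 0j + 0k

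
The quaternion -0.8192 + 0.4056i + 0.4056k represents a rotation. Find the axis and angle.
axis = (√2/2, 0, √2/2), θ = 290°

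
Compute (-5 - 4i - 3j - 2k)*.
-5 + 4i + 3j + 2k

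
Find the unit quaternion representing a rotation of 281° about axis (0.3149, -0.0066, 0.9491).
-0.7716 + 0.2003i - 0.0042j + 0.6037k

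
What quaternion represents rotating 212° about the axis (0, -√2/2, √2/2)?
-0.2756 - 0.6797j + 0.6797k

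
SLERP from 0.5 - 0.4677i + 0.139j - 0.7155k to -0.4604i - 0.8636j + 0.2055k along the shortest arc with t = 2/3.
0.2428 + 0.1639i + 0.801j - 0.522k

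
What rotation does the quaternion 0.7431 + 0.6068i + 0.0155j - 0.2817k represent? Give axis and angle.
axis = (0.9068, 0.0232, -0.421), θ = 84°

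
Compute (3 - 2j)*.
3 + 2j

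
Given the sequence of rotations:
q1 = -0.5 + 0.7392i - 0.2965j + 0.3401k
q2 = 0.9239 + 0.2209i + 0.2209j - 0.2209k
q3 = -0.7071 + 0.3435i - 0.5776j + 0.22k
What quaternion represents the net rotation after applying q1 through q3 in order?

q2 · q1 = -0.4846 + 0.5821i - 0.6228j + 0.1959k
q3 · q2 · q1 = -0.2601 - 0.5542i + 0.7811j - 0.1228k
-0.2601 - 0.5542i + 0.7811j - 0.1228k


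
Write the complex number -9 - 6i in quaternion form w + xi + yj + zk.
-9 - 6i + 0j + 0k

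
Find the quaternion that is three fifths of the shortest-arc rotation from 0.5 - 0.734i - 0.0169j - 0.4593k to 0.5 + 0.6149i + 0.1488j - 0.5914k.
0.6766 + 0.0673i + 0.1074j - 0.7254k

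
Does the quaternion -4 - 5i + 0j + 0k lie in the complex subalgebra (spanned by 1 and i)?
Yes. The quaternion -4 - 5i has j- and k-coefficients y = z = 0, so it lies in the complex subalgebra spanned by 1 and i.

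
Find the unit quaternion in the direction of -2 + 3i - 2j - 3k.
-0.3922 + 0.5883i - 0.3922j - 0.5883k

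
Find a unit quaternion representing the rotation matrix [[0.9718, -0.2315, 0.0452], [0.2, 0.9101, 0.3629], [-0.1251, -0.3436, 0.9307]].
0.9763 - 0.1809i + 0.0436j + 0.1105k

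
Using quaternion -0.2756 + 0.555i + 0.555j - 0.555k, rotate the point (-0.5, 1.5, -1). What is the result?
(1.503, -0.499, -0.996)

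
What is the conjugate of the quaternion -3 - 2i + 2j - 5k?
-3 + 2i - 2j + 5k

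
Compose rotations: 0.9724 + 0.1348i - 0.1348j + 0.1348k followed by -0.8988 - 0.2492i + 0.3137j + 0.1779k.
-0.8221 - 0.2972i + 0.4838j + 0.0431k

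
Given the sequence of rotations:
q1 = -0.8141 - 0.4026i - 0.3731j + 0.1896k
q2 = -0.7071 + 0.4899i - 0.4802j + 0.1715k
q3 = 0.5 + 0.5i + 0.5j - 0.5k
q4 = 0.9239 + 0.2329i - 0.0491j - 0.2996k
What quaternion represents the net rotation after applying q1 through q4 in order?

q2 · q1 = 0.5612 - 0.1412i + 0.4928j - 0.6498k
q3 · q2 · q1 = -0.2201 + 0.1315i + 0.9225j - 0.2885k
q4 · q3 · q2 · q1 = -0.2751 + 0.3608i + 0.8909j + 0.0207k
-0.2751 + 0.3608i + 0.8909j + 0.0207k


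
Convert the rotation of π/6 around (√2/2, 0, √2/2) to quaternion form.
0.9659 + 0.183i + 0.183k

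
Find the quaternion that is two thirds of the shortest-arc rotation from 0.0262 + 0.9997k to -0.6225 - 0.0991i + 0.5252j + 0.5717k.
-0.4457 - 0.0726i + 0.3846j + 0.8051k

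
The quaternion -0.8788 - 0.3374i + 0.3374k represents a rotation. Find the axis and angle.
axis = (-√2/2, 0, √2/2), θ = 303°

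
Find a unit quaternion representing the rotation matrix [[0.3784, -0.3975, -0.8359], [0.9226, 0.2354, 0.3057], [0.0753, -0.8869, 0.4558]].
0.7193 - 0.4145i - 0.3167j + 0.4588k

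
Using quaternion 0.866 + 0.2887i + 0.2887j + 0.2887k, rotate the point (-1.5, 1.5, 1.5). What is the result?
(-0.5, -0.5, 2.5)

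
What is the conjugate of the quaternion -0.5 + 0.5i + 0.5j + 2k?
-0.5 - 0.5i - 0.5j - 2k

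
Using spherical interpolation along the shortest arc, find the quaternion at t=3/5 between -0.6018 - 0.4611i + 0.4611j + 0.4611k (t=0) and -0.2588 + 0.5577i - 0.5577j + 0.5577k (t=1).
-0.1346 - 0.6896i + 0.6896j - 0.1756k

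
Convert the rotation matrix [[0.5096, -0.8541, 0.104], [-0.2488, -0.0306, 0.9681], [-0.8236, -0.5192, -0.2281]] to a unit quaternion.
0.5592 - 0.6649i + 0.4147j + 0.2706k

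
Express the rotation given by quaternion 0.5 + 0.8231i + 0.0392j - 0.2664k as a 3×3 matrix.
[[0.855, 0.3309, -0.3993], [-0.2019, -0.4969, -0.844], [-0.4777, 0.8022, -0.3581]]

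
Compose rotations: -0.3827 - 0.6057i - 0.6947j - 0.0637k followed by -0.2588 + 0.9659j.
0.7701 + 0.0952i - 0.1899j + 0.6015k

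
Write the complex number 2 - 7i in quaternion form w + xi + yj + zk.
2 - 7i + 0j + 0k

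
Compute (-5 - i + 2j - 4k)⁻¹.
-0.1087 + 0.0217i - 0.0435j + 0.087k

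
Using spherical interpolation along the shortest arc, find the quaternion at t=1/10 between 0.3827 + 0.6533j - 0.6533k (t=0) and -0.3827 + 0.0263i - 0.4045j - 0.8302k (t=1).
0.3161 + 0.0038i + 0.5756j - 0.7542k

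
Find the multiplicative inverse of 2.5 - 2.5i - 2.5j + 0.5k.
0.1316 + 0.1316i + 0.1316j - 0.0263k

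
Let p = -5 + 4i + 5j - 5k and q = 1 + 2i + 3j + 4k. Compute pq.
-8 + 29i - 36j - 23k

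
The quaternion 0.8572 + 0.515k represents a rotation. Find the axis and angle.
axis = (0, 0, 1), θ = 62°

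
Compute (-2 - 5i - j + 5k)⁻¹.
-0.0364 + 0.0909i + 0.0182j - 0.0909k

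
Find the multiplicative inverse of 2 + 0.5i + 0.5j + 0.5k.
0.4211 - 0.1053i - 0.1053j - 0.1053k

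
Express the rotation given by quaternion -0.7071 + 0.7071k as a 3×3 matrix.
[[0, 1, 0], [-1, 0, 0], [0, 0, 1]]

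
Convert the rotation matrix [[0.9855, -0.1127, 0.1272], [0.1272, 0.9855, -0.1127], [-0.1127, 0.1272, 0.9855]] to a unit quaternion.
0.9945 + 0.0603i + 0.0603j + 0.0603k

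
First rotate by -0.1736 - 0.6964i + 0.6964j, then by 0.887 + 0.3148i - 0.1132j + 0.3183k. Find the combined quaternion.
0.1441 - 0.894i + 0.4157j + 0.0851k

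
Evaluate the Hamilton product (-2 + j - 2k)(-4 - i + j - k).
5 + 3i - 4j + 11k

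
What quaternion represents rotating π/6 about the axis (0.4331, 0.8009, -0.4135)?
0.9659 + 0.1121i + 0.2073j - 0.107k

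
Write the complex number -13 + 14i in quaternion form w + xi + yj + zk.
-13 + 14i + 0j + 0k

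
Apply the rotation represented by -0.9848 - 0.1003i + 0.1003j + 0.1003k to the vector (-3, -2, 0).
(-3.234, -1.267, -0.968)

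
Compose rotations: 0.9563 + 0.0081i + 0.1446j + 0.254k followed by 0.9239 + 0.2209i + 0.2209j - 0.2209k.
0.9059 + 0.3068i + 0.2869j + 0.0536k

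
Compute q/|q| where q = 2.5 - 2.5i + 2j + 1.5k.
0.5774 - 0.5774i + 0.4619j + 0.3464k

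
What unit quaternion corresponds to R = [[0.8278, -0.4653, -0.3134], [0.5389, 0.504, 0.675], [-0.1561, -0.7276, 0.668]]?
0.866 - 0.4049i - 0.0454j + 0.2899k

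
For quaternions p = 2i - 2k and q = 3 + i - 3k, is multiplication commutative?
No: pq = -8 + 6i + 4j - 6k ≠ -8 + 6i - 4j - 6k = qp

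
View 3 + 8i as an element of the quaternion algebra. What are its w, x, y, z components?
3 + 8i + 0j + 0k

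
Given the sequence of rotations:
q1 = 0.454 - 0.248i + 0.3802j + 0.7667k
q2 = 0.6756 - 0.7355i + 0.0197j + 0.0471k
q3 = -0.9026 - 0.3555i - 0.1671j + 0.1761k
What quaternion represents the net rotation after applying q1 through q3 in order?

q2 · q1 = 0.0807 - 0.5043i + 0.818j + 0.2646k
q3 · q2 · q1 = -0.162 + 0.2382i - 0.7466j - 0.5997k
-0.162 + 0.2382i - 0.7466j - 0.5997k


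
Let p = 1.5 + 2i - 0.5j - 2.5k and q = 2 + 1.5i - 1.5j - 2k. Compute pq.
-5.75 + 3.5i - 3j - 10.25k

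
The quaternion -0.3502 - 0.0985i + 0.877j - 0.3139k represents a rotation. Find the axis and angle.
axis = (-0.1052, 0.9363, -0.3351), θ = 221°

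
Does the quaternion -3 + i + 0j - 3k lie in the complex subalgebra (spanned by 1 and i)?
No. The quaternion -3 + i - 3k has j-coefficient y = 0 and k-coefficient z = -3, not both zero, so it does not lie in the complex subalgebra spanned by 1 and i.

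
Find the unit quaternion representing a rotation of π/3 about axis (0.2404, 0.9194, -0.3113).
0.866 + 0.1202i + 0.4597j - 0.1557k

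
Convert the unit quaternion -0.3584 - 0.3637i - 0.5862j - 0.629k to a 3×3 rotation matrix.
[[-0.4785, -0.0245, 0.8777], [0.8773, -0.0558, 0.4767], [0.0373, 0.9981, 0.0482]]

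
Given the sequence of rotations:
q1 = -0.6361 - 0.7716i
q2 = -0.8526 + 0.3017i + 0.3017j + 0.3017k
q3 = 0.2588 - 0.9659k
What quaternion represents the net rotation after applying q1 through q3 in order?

q2 · q1 = 0.7751 + 0.466i - 0.4247j + 0.0409k
q3 · q2 · q1 = 0.2401 - 0.2896i - 0.56j - 0.7381k
0.2401 - 0.2896i - 0.56j - 0.7381k


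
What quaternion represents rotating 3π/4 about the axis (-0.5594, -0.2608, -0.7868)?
0.3827 - 0.5168i - 0.2409j - 0.7269k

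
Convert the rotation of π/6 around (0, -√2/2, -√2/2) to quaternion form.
0.9659 - 0.183j - 0.183k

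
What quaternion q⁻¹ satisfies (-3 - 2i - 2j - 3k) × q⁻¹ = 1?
-0.1154 + 0.0769i + 0.0769j + 0.1154k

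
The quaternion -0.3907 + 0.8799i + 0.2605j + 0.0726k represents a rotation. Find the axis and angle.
axis = (0.9559, 0.283, 0.0789), θ = 226°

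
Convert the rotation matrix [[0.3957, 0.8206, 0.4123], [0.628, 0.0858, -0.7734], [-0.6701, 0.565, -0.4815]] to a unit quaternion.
0.5 + 0.6692i + 0.5412j - 0.0963k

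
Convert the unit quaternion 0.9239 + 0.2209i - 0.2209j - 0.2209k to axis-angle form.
axis = (√3/3, -√3/3, -√3/3), θ = π/4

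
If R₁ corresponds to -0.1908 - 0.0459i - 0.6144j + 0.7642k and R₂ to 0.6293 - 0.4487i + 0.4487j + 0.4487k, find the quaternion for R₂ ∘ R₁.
-0.2079 + 0.6753i - 0.15j + 0.6916k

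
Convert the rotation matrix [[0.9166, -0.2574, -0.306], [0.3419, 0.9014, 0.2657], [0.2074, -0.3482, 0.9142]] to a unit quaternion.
0.9659 - 0.1589i - 0.1329j + 0.1551k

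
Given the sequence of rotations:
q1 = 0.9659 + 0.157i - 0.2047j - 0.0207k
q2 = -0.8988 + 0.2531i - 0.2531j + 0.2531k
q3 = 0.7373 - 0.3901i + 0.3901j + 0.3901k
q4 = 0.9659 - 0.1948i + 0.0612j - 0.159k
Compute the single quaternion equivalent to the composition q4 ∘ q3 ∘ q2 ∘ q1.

q2 · q1 = -0.9545 + 0.1604i - 0.0155j + 0.251k
q3 · q2 · q1 = -0.733 + 0.5946i - 0.2233j - 0.2438k
q4 · q3 · q2 · q1 = -0.6173 + 0.6667i - 0.4026j - 0.1118k
-0.6173 + 0.6667i - 0.4026j - 0.1118k


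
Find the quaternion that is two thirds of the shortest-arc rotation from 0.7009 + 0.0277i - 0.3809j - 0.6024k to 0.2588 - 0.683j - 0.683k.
0.4219 + 0.0097i - 0.6013j - 0.6785k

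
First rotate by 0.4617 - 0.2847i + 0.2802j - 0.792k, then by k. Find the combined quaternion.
0.792 - 0.2802i - 0.2847j + 0.4617k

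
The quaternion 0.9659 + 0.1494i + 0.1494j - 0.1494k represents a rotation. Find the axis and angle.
axis = (√3/3, √3/3, -√3/3), θ = π/6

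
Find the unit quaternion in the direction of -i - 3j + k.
-0.3015i - 0.9045j + 0.3015k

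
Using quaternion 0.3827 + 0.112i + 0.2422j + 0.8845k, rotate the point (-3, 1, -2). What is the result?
(0.656, -3.469, -1.239)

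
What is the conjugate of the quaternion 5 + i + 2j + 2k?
5 - i - 2j - 2k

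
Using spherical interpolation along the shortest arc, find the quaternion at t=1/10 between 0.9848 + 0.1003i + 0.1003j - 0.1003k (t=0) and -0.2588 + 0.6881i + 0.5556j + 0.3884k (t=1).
0.9882 - 0.0006i + 0.0182j - 0.1519k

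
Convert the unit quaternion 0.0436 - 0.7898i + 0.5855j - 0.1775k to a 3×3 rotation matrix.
[[0.2514, -0.9094, 0.3314], [-0.9403, -0.3106, -0.139], [0.2293, -0.2767, -0.9332]]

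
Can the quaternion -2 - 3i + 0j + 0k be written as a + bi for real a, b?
Yes. The quaternion -2 - 3i has j- and k-coefficients y = z = 0, so it lies in the complex subalgebra spanned by 1 and i.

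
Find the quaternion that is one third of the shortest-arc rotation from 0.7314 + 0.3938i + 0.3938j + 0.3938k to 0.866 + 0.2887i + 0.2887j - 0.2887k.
0.8254 + 0.3803i + 0.3803j + 0.1718k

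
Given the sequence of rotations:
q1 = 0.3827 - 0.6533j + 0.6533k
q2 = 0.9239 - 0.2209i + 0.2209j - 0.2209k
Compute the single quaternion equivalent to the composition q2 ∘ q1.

q2 · q1 = 0.6422 - 0.0845i - 0.3747j + 0.6634k
0.6422 - 0.0845i - 0.3747j + 0.6634k


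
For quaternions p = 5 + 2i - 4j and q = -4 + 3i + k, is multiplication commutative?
No: pq = -26 + 3i + 14j + 17k ≠ -26 + 11i + 18j - 7k = qp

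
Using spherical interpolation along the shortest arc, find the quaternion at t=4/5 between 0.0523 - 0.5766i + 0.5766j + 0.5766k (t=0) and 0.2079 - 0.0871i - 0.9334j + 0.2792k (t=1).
-0.1707 - 0.073i + 0.9778j - 0.0973k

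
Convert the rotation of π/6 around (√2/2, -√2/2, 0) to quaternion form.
0.9659 + 0.183i - 0.183j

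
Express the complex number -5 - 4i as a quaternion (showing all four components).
-5 - 4i + 0j + 0k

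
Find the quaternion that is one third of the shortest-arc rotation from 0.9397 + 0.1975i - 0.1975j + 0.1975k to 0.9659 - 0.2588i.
0.9805 + 0.0452i - 0.1354j + 0.1354k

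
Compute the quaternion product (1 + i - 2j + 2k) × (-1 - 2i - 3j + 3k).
-11 - 3i - 8j - 6k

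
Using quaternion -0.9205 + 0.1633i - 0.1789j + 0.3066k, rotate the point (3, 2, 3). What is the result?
(4.544, 0.221, 1.14)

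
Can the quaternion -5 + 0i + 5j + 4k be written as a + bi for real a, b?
No. The quaternion -5 + 5j + 4k has j-coefficient y = 5 and k-coefficient z = 4, not both zero, so it does not lie in the complex subalgebra spanned by 1 and i.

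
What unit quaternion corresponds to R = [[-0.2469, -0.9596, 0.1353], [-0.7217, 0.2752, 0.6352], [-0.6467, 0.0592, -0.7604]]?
0.2588 - 0.5564i + 0.7554j + 0.2298k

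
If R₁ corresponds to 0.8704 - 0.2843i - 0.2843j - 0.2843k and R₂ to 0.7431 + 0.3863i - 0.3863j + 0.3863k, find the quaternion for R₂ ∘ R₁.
0.7566 + 0.3446i - 0.5475j - 0.0947k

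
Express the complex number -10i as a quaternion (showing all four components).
0 - 10i + 0j + 0k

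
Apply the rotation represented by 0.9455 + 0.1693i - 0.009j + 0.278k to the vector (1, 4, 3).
(-1.038, 2.7, 4.199)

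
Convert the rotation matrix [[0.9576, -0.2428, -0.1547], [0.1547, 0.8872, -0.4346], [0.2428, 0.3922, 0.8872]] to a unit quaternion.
0.9659 + 0.214i - 0.1029j + 0.1029k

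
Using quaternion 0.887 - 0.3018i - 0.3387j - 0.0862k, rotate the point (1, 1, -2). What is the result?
(2.211, -0.333, -1.001)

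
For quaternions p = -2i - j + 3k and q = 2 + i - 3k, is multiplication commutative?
No: pq = 11 - i - 5j + 7k ≠ 11 - 7i + j + 5k = qp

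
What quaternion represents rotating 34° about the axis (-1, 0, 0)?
0.9563 - 0.2924i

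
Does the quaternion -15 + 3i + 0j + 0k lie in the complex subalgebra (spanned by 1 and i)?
Yes. The quaternion -15 + 3i has j- and k-coefficients y = z = 0, so it lies in the complex subalgebra spanned by 1 and i.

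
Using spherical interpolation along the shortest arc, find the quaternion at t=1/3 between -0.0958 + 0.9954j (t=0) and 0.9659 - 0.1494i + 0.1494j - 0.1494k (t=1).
0.3867 - 0.0724i + 0.9165j - 0.0724k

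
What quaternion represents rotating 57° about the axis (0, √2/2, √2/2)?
0.8788 + 0.3374j + 0.3374k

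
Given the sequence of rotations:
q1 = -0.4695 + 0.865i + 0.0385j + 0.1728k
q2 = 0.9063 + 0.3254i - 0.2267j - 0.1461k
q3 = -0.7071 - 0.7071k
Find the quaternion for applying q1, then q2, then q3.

q2 · q1 = -0.673 + 0.5976i - 0.0413j + 0.4338k
q3 · q2 · q1 = 0.7826 - 0.4518i - 0.3934j + 0.1691k
0.7826 - 0.4518i - 0.3934j + 0.1691k


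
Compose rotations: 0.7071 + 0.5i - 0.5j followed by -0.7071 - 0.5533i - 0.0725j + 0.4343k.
-0.2596 - 0.5276i + 0.5194j + 0.62k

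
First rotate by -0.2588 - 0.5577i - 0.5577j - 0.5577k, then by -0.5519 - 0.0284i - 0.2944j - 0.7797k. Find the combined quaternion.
-0.472 + 0.0445i + 0.803j + 0.3612k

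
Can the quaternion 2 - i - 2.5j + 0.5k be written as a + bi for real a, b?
No. The quaternion 2 - i - 2.5j + 0.5k has j-coefficient y = -2.5 and k-coefficient z = 0.5, not both zero, so it does not lie in the complex subalgebra spanned by 1 and i.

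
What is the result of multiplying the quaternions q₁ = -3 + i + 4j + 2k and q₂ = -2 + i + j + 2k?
-3 + i - 11j - 13k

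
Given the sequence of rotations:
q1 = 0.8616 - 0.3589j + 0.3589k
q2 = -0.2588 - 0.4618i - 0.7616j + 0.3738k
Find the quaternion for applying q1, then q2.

q2 · q1 = -0.6305 - 0.5371i - 0.3976j + 0.3949k
-0.6305 - 0.5371i - 0.3976j + 0.3949k


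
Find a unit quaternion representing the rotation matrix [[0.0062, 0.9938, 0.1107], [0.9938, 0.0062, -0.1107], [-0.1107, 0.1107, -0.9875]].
0.0785 + 0.7049i + 0.7049j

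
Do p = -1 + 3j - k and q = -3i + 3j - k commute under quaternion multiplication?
No: pq = -10 + 3i + 10k ≠ -10 + 3i - 6j - 8k = qp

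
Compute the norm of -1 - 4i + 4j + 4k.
7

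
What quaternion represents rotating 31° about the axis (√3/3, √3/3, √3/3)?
0.9636 + 0.1543i + 0.1543j + 0.1543k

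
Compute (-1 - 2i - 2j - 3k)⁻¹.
-0.0556 + 0.1111i + 0.1111j + 0.1667k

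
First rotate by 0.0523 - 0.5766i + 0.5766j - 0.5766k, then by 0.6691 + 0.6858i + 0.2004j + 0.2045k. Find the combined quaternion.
0.4328 - 0.5834i + 0.6738j + 0.1359k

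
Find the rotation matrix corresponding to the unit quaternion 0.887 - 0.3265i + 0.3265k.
[[0.7868, -0.5792, -0.2132], [0.5792, 0.5736, 0.5792], [-0.2132, -0.5792, 0.7868]]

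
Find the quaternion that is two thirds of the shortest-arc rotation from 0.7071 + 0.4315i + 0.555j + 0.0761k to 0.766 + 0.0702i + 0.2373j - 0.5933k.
0.8108 + 0.2108i + 0.3762j - 0.3957k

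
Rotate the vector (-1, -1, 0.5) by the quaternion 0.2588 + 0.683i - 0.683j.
(0.689, 0.689, -1.14)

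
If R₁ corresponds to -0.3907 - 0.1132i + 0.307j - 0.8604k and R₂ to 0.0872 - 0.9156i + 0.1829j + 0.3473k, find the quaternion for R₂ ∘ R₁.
0.105 + 0.0839i - 0.8718j - 0.4711k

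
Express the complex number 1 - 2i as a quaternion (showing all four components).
1 - 2i + 0j + 0k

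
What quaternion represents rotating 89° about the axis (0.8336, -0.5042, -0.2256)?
0.7133 + 0.5843i - 0.3534j - 0.1581k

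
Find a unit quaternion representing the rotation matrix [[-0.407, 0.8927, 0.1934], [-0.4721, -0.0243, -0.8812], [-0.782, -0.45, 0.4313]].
0.5 + 0.2156i + 0.4877j - 0.6824k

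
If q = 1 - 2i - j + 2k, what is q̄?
1 + 2i + j - 2k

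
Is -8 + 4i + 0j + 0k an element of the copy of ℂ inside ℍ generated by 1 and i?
Yes. The quaternion -8 + 4i has j- and k-coefficients y = z = 0, so it lies in the complex subalgebra spanned by 1 and i.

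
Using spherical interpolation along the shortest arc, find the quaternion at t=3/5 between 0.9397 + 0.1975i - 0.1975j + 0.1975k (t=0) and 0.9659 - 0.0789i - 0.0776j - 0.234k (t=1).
0.9889 + 0.0334i - 0.1303j - 0.0625k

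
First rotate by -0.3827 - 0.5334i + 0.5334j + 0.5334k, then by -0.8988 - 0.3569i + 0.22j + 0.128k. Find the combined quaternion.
-0.032 + 0.6651i - 0.4415j - 0.6014k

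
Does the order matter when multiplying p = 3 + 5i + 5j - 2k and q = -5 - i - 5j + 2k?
Yes: pq = 19 - 28i - 48j - 4k ≠ 19 - 28i - 32j + 36k = qp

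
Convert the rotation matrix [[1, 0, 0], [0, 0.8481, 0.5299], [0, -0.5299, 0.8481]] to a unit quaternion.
0.9613 - 0.2756i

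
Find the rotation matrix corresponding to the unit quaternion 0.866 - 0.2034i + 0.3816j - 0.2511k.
[[0.5827, 0.2797, 0.7631], [-0.5901, 0.7912, 0.1606], [-0.5588, -0.5439, 0.626]]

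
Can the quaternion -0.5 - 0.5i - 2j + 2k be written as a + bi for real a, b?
No. The quaternion -0.5 - 0.5i - 2j + 2k has j-coefficient y = -2 and k-coefficient z = 2, not both zero, so it does not lie in the complex subalgebra spanned by 1 and i.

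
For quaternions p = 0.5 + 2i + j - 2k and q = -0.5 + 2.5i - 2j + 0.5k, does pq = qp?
No: pq = -2.25 - 3.25i - 7.5j - 5.25k ≠ -2.25 + 3.75i + 4.5j + 7.75k = qp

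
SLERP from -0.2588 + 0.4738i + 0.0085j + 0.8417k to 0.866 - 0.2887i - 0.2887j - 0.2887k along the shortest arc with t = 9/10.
-0.8316 + 0.322i + 0.2683j + 0.3644k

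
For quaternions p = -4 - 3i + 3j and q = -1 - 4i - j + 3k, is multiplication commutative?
No: pq = -5 + 28i + 10j + 3k ≠ -5 + 10i - 8j - 27k = qp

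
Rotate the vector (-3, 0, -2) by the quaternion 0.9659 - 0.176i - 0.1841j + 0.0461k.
(-2.04, -1.108, -2.759)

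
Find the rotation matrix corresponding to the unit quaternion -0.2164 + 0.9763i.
[[1, 0, 0], [0, -0.9063, 0.4225], [0, -0.4225, -0.9063]]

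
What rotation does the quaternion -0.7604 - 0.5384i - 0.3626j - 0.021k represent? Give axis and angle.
axis = (-0.829, -0.5583, -0.0323), θ = 279°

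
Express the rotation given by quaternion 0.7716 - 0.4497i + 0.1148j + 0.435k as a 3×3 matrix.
[[0.5952, -0.7745, -0.2141], [0.568, 0.2171, 0.7939], [-0.5684, -0.5941, 0.5692]]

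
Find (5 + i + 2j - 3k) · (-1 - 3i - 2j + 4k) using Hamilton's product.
14 - 14i - 7j + 27k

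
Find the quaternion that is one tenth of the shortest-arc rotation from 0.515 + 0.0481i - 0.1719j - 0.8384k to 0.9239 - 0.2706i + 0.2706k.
0.6201 + 0.0091i - 0.1648j - 0.7669k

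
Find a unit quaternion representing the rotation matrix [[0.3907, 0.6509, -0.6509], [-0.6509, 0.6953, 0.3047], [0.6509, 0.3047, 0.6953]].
0.8339 - 0.3903j - 0.3903k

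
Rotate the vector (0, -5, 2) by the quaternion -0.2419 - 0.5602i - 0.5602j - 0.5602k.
(0.014, 1.99, -5.004)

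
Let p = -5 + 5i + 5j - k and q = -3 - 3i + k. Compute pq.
31 + 5i - 17j + 13k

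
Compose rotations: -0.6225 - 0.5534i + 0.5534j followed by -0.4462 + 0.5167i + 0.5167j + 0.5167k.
0.2778 - 0.3607i - 0.8545j + 0.2502k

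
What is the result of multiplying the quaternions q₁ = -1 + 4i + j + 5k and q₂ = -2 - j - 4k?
23 - 7i + 15j - 10k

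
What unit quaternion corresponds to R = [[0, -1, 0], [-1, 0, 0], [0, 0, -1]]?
-0.7071i + 0.7071j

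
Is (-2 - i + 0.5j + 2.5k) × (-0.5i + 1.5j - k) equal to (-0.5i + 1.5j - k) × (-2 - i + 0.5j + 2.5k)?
No: pq = 1.25 - 3.25i - 5.25j + 0.75k ≠ 1.25 + 5.25i - 0.75j + 3.25k = qp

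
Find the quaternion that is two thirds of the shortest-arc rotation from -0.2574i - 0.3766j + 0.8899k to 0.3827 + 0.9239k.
0.2641 - 0.0907i - 0.1326j + 0.951k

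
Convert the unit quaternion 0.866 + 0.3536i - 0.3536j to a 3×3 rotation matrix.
[[0.7499, -0.2501, -0.6124], [-0.2501, 0.7499, -0.6124], [0.6124, 0.6124, 0.4999]]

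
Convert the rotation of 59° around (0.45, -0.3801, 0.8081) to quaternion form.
0.8704 + 0.2216i - 0.1872j + 0.3979k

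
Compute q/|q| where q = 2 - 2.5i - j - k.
0.5714 - 0.7143i - 0.2857j - 0.2857k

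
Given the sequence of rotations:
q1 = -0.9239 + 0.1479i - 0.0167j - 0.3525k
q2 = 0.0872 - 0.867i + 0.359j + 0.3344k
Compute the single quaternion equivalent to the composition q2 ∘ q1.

q2 · q1 = 0.1715 + 0.693i - 0.5893j - 0.3783k
0.1715 + 0.693i - 0.5893j - 0.3783k


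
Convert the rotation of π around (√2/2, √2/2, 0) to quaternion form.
0.7071i + 0.7071j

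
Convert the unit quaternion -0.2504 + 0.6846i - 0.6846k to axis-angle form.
axis = (√2/2, 0, -√2/2), θ = 209°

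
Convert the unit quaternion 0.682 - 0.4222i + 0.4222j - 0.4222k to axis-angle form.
axis = (-√3/3, √3/3, -√3/3), θ = 94°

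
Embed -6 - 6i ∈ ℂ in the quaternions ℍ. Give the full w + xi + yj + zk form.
-6 - 6i + 0j + 0k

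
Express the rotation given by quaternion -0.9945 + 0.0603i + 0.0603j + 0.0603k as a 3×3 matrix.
[[0.9855, 0.1272, -0.1127], [-0.1127, 0.9855, 0.1272], [0.1272, -0.1127, 0.9855]]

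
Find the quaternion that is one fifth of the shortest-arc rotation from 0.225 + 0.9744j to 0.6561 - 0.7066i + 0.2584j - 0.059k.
0.361 - 0.1772i + 0.9155j - 0.0148k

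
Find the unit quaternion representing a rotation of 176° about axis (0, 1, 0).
0.0349 + 0.9994j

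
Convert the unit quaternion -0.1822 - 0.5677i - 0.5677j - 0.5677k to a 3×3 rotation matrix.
[[-0.2891, 0.4377, 0.8514], [0.8514, -0.2891, 0.4377], [0.4377, 0.8514, -0.2891]]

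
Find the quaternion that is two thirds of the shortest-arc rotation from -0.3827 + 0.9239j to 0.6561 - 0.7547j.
-0.5712 + 0.8208j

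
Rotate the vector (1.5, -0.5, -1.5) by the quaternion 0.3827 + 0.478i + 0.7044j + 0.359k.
(-1.898, 1.07, -0.056)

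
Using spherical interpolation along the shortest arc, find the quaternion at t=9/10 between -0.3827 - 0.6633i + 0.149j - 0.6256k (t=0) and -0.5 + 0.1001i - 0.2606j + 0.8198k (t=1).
0.4225 - 0.1768i + 0.2636j - 0.849k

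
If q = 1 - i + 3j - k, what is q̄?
1 + i - 3j + k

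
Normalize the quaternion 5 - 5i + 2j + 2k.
0.6565 - 0.6565i + 0.2626j + 0.2626k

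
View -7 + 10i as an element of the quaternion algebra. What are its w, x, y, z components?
-7 + 10i + 0j + 0k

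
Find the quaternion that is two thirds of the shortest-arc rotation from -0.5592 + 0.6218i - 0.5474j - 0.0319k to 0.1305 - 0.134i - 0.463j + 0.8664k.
-0.1588 + 0.186i - 0.654j + 0.7159k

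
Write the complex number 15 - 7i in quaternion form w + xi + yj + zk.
15 - 7i + 0j + 0k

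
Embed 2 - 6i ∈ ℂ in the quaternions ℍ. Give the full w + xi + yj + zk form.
2 - 6i + 0j + 0k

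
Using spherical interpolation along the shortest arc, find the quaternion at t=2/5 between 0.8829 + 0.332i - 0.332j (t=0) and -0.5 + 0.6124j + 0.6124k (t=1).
0.7991 + 0.2166i - 0.4898j - 0.2732k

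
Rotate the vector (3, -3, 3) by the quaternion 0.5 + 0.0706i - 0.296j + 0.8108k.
(0.543, 1.63, 4.904)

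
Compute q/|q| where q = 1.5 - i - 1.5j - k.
0.5883 - 0.3922i - 0.5883j - 0.3922k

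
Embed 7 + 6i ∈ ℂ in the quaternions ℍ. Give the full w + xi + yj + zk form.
7 + 6i + 0j + 0k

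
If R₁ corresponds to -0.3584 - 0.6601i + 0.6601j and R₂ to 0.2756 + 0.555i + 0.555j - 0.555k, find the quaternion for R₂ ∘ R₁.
-0.0988 - 0.0145i + 0.3494j + 0.9316k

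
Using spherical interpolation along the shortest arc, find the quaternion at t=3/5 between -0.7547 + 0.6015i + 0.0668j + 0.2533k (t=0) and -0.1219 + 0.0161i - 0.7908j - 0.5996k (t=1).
-0.3258 + 0.3225i + 0.6502j + 0.6059k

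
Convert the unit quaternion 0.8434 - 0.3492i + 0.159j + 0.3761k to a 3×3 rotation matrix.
[[0.6665, -0.7455, 0.0055], [0.5234, 0.4732, 0.7086], [-0.5309, -0.4694, 0.7056]]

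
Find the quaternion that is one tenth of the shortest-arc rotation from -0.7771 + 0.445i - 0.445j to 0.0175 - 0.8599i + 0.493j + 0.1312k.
-0.7209 + 0.5106i - 0.4684j - 0.0151k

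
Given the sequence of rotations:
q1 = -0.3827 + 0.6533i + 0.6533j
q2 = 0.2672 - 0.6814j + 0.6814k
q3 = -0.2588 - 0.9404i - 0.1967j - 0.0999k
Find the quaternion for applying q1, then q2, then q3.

q2 · q1 = 0.3429 - 0.2706i + 0.8805j + 0.1844k
q3 · q2 · q1 = -0.1516 - 0.2007i - 0.0949j - 0.9632k
-0.1516 - 0.2007i - 0.0949j - 0.9632k


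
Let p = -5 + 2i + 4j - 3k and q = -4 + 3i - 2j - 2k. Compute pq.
16 - 37i - 11j + 6k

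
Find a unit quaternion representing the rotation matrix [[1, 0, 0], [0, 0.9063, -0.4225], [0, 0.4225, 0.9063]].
0.9763 + 0.2164i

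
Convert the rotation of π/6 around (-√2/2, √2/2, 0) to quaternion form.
0.9659 - 0.183i + 0.183j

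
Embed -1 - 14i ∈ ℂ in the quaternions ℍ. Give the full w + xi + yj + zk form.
-1 - 14i + 0j + 0k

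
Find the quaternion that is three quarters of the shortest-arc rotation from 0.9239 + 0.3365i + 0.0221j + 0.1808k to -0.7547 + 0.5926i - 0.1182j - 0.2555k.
0.8815 - 0.3808i + 0.1021j + 0.2597k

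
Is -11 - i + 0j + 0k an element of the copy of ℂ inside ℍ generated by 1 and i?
Yes. The quaternion -11 - i has j- and k-coefficients y = z = 0, so it lies in the complex subalgebra spanned by 1 and i.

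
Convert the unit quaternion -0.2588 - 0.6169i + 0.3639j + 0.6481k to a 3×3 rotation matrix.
[[-0.1049, -0.1135, -0.988], [-0.7844, -0.6012, 0.1524], [-0.6113, 0.791, -0.026]]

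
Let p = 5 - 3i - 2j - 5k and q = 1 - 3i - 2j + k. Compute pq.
-3 - 30i + 6j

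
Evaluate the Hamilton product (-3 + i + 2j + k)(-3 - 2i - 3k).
14 - 3i - 5j + 10k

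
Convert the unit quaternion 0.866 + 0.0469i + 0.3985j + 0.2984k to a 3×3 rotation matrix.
[[0.5043, -0.4794, 0.7182], [0.5542, 0.8175, 0.1566], [-0.6622, 0.3191, 0.678]]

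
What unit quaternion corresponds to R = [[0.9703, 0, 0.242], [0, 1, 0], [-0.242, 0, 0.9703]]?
0.9925 + 0.1219j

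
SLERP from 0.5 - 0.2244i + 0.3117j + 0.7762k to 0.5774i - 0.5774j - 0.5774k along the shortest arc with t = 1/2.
0.2667 - 0.4276i + 0.4742j + 0.7219k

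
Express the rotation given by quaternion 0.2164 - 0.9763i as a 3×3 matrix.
[[1, 0, 0], [0, -0.9063, 0.4225], [0, -0.4225, -0.9063]]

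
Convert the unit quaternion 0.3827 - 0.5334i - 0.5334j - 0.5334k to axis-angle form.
axis = (-√3/3, -√3/3, -√3/3), θ = 3π/4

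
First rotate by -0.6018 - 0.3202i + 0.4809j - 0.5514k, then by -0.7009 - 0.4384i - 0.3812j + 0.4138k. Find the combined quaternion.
0.6929 + 0.4995i - 0.4819j - 0.1954k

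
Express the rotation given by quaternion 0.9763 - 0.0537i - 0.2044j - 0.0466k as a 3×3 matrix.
[[0.9121, 0.1129, -0.3941], [-0.069, 0.9899, 0.1239], [0.4041, -0.0858, 0.9107]]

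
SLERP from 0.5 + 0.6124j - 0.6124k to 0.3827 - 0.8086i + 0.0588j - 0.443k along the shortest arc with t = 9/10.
0.4179 - 0.7555i + 0.1289j - 0.4878k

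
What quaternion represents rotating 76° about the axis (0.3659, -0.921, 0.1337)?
0.788 + 0.2253i - 0.567j + 0.0823k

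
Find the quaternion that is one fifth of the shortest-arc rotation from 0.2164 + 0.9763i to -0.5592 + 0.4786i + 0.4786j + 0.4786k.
0.0471 + 0.9836i + 0.123j + 0.123k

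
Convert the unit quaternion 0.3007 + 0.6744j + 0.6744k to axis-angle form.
axis = (0, √2/2, √2/2), θ = 145°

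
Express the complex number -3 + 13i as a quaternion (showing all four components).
-3 + 13i + 0j + 0k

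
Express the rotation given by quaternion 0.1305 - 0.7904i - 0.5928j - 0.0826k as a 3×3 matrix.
[[0.2835, 0.9587, -0.0241], [0.9155, -0.2631, 0.3042], [0.2853, -0.1084, -0.9523]]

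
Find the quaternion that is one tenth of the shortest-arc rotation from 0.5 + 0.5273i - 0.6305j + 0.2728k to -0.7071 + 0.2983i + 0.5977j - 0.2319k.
0.5424 + 0.453i - 0.6505j + 0.2784k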